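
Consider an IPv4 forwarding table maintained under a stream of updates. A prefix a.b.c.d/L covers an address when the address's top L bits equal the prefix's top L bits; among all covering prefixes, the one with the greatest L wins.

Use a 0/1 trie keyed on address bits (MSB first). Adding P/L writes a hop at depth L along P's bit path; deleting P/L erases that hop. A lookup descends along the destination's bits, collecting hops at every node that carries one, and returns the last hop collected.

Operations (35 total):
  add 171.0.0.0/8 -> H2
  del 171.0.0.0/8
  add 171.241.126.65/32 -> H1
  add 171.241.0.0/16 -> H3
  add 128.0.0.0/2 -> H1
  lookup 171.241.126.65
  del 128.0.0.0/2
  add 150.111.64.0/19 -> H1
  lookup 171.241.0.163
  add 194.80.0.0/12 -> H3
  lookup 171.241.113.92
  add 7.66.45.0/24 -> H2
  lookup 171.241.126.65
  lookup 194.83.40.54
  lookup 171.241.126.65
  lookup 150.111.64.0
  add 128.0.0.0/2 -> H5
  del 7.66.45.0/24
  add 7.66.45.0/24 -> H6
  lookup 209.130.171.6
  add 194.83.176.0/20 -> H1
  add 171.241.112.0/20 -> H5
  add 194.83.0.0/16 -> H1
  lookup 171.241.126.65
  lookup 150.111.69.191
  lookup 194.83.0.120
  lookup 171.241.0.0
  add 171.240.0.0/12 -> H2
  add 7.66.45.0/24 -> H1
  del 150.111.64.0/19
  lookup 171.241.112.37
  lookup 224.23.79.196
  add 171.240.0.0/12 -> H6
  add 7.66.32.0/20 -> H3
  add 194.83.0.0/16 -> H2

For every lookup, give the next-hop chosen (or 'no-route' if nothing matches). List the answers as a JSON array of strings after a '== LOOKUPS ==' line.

Trace:
  add 171.0.0.0/8 -> H2 at depth 8
  - 171.0.0.0/8 clear@8
  add 171.241.126.65/32 -> H1 at depth 32
  add 171.241.0.0/16 -> H3 at depth 16
  add 128.0.0.0/2 -> H1 at depth 2
  ? 171.241.126.65  path d0:-→d1:-→d2:H1→d3:-→d4:-→d5:-→d6:-→d7:-→d8:-→d9:-→d10:-→d11:-→d12:-→d13:-→d14:-→d15:-→d16:H3→d17:-→d18:-→d19:-→d20:-→d21:-→d22:-→d23:-→d24:-→d25:-→d26:-→d27:-→d28:-→d29:-→d30:-→d31:-→d32:H1  best=H1
  - 128.0.0.0/2 clear@2
  add 150.111.64.0/19 -> H1 at depth 19
  ? 171.241.0.163  path d0:-→d1:-→d2:-→d3:-→d4:-→d5:-→d6:-→d7:-→d8:-→d9:-→d10:-→d11:-→d12:-→d13:-→d14:-→d15:-→d16:H3→d17:-  best=H3
  add 194.80.0.0/12 -> H3 at depth 12
  ? 171.241.113.92  path d0:-→d1:-→d2:-→d3:-→d4:-→d5:-→d6:-→d7:-→d8:-→d9:-→d10:-→d11:-→d12:-→d13:-→d14:-→d15:-→d16:H3→d17:-→d18:-→d19:-→d20:-  best=H3
  add 7.66.45.0/24 -> H2 at depth 24
  ? 171.241.126.65  path d0:-→d1:-→d2:-→d3:-→d4:-→d5:-→d6:-→d7:-→d8:-→d9:-→d10:-→d11:-→d12:-→d13:-→d14:-→d15:-→d16:H3→d17:-→d18:-→d19:-→d20:-→d21:-→d22:-→d23:-→d24:-→d25:-→d26:-→d27:-→d28:-→d29:-→d30:-→d31:-→d32:H1  best=H1
  ? 194.83.40.54  path d0:-→d1:-→d2:-→d3:-→d4:-→d5:-→d6:-→d7:-→d8:-→d9:-→d10:-→d11:-→d12:H3  best=H3
  ? 171.241.126.65  path d0:-→d1:-→d2:-→d3:-→d4:-→d5:-→d6:-→d7:-→d8:-→d9:-→d10:-→d11:-→d12:-→d13:-→d14:-→d15:-→d16:H3→d17:-→d18:-→d19:-→d20:-→d21:-→d22:-→d23:-→d24:-→d25:-→d26:-→d27:-→d28:-→d29:-→d30:-→d31:-→d32:H1  best=H1
  ? 150.111.64.0  path d0:-→d1:-→d2:-→d3:-→d4:-→d5:-→d6:-→d7:-→d8:-→d9:-→d10:-→d11:-→d12:-→d13:-→d14:-→d15:-→d16:-→d17:-→d18:-→d19:H1  best=H1
  add 128.0.0.0/2 -> H5 at depth 2
  - 7.66.45.0/24 clear@24
  add 7.66.45.0/24 -> H6 at depth 24
  ? 209.130.171.6  path d0:-→d1:-→d2:-→d3:-  best=no-route
  add 194.83.176.0/20 -> H1 at depth 20
  add 171.241.112.0/20 -> H5 at depth 20
  add 194.83.0.0/16 -> H1 at depth 16
  ? 171.241.126.65  path d0:-→d1:-→d2:H5→d3:-→d4:-→d5:-→d6:-→d7:-→d8:-→d9:-→d10:-→d11:-→d12:-→d13:-→d14:-→d15:-→d16:H3→d17:-→d18:-→d19:-→d20:H5→d21:-→d22:-→d23:-→d24:-→d25:-→d26:-→d27:-→d28:-→d29:-→d30:-→d31:-→d32:H1  best=H1
  ? 150.111.69.191  path d0:-→d1:-→d2:H5→d3:-→d4:-→d5:-→d6:-→d7:-→d8:-→d9:-→d10:-→d11:-→d12:-→d13:-→d14:-→d15:-→d16:-→d17:-→d18:-→d19:H1  best=H1
  ? 194.83.0.120  path d0:-→d1:-→d2:-→d3:-→d4:-→d5:-→d6:-→d7:-→d8:-→d9:-→d10:-→d11:-→d12:H3→d13:-→d14:-→d15:-→d16:H1  best=H1
  ? 171.241.0.0  path d0:-→d1:-→d2:H5→d3:-→d4:-→d5:-→d6:-→d7:-→d8:-→d9:-→d10:-→d11:-→d12:-→d13:-→d14:-→d15:-→d16:H3→d17:-  best=H3
  add 171.240.0.0/12 -> H2 at depth 12
  add 7.66.45.0/24 -> H1 at depth 24
  - 150.111.64.0/19 clear@19
  ? 171.241.112.37  path d0:-→d1:-→d2:H5→d3:-→d4:-→d5:-→d6:-→d7:-→d8:-→d9:-→d10:-→d11:-→d12:H2→d13:-→d14:-→d15:-→d16:H3→d17:-→d18:-→d19:-→d20:H5  best=H5
  ? 224.23.79.196  path d0:-→d1:-→d2:-  best=no-route
  add 171.240.0.0/12 -> H6 at depth 12
  add 7.66.32.0/20 -> H3 at depth 20
  add 194.83.0.0/16 -> H2 at depth 16

== LOOKUPS ==
["H1","H3","H3","H1","H3","H1","H1","no-route","H1","H1","H1","H3","H5","no-route"]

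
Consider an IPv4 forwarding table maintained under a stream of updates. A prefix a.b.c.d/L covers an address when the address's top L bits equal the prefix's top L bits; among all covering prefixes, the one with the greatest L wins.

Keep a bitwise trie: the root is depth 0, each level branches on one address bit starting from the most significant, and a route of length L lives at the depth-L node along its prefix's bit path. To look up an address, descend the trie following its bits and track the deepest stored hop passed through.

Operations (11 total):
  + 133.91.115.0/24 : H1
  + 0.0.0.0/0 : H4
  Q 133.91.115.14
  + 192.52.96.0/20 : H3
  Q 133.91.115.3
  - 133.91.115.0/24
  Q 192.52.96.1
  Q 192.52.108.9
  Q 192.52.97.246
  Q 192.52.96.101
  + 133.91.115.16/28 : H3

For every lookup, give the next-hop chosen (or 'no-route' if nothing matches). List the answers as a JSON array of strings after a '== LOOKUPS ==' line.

Process each operation:
  add 133.91.115.0/24 -> H1 at depth 24
  add 0.0.0.0/0 -> H4 at depth 0
  lookup 133.91.115.14: bits 100001010101101101110011 walk d0:H4→d1:-→d2:-→d3:-→d4:-→d5:-→d6:-→d7:-→d8:-→d9:-→d10:-→d11:-→d12:-→d13:-→d14:-→d15:-→d16:-→d17:-→d18:-→d19:-→d20:-→d21:-→d22:-→d23:-→d24:H1 -> H1
  add 192.52.96.0/20 -> H3 at depth 20
  lookup 133.91.115.3: bits 100001010101101101110011 walk d0:H4→d1:-→d2:-→d3:-→d4:-→d5:-→d6:-→d7:-→d8:-→d9:-→d10:-→d11:-→d12:-→d13:-→d14:-→d15:-→d16:-→d17:-→d18:-→d19:-→d20:-→d21:-→d22:-→d23:-→d24:H1 -> H1
  del 133.91.115.0/24 (clear depth 24)
  lookup 192.52.96.1: bits 11000000001101000110 walk d0:H4→d1:-→d2:-→d3:-→d4:-→d5:-→d6:-→d7:-→d8:-→d9:-→d10:-→d11:-→d12:-→d13:-→d14:-→d15:-→d16:-→d17:-→d18:-→d19:-→d20:H3 -> H3
  lookup 192.52.108.9: bits 11000000001101000110 walk d0:H4→d1:-→d2:-→d3:-→d4:-→d5:-→d6:-→d7:-→d8:-→d9:-→d10:-→d11:-→d12:-→d13:-→d14:-→d15:-→d16:-→d17:-→d18:-→d19:-→d20:H3 -> H3
  lookup 192.52.97.246: bits 11000000001101000110 walk d0:H4→d1:-→d2:-→d3:-→d4:-→d5:-→d6:-→d7:-→d8:-→d9:-→d10:-→d11:-→d12:-→d13:-→d14:-→d15:-→d16:-→d17:-→d18:-→d19:-→d20:H3 -> H3
  lookup 192.52.96.101: bits 11000000001101000110 walk d0:H4→d1:-→d2:-→d3:-→d4:-→d5:-→d6:-→d7:-→d8:-→d9:-→d10:-→d11:-→d12:-→d13:-→d14:-→d15:-→d16:-→d17:-→d18:-→d19:-→d20:H3 -> H3
  add 133.91.115.16/28 -> H3 at depth 28

== LOOKUPS ==
["H1","H1","H3","H3","H3","H3"]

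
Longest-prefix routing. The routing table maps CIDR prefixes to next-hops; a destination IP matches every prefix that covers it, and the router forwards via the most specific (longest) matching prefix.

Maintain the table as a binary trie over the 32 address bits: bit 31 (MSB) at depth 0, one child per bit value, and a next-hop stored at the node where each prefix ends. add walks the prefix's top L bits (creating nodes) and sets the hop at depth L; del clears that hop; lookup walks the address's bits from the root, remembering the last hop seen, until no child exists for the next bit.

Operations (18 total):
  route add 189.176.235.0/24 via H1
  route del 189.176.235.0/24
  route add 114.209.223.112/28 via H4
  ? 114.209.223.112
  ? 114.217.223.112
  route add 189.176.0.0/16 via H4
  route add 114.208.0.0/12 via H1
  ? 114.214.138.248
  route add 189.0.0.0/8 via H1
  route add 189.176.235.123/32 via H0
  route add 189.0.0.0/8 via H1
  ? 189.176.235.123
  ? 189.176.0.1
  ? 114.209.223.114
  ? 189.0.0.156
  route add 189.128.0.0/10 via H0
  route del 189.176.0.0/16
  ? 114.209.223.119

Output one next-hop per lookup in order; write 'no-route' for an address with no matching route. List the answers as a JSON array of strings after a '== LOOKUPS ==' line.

Trace:
  add 189.176.235.0/24 -> H1 at depth 24
  - 189.176.235.0/24 clear@24
  add 114.209.223.112/28 -> H4 at depth 28
  Q 114.209.223.112: descend 0111001011010001110111110111 ; hops seen [H4] ; pick H4
  Q 114.217.223.112: descend 011100101101 ; hops seen [∅] ; pick no-route
  add 189.176.0.0/16 -> H4 at depth 16
  add 114.208.0.0/12 -> H1 at depth 12
  Q 114.214.138.248: descend 0111001011010 ; hops seen [H1] ; pick H1
  add 189.0.0.0/8 -> H1 at depth 8
  add 189.176.235.123/32 -> H0 at depth 32
  add 189.0.0.0/8 -> H1 at depth 8
  Q 189.176.235.123: descend 10111101101100001110101101111011 ; hops seen [H1,H4,H0] ; pick H0
  Q 189.176.0.1: descend 1011110110110000 ; hops seen [H1,H4] ; pick H4
  Q 114.209.223.114: descend 0111001011010001110111110111 ; hops seen [H1,H4] ; pick H4
  Q 189.0.0.156: descend 10111101 ; hops seen [H1] ; pick H1
  add 189.128.0.0/10 -> H0 at depth 10
  - 189.176.0.0/16 clear@16
  Q 114.209.223.119: descend 0111001011010001110111110111 ; hops seen [H1,H4] ; pick H4

== LOOKUPS ==
["H4","no-route","H1","H0","H4","H4","H1","H4"]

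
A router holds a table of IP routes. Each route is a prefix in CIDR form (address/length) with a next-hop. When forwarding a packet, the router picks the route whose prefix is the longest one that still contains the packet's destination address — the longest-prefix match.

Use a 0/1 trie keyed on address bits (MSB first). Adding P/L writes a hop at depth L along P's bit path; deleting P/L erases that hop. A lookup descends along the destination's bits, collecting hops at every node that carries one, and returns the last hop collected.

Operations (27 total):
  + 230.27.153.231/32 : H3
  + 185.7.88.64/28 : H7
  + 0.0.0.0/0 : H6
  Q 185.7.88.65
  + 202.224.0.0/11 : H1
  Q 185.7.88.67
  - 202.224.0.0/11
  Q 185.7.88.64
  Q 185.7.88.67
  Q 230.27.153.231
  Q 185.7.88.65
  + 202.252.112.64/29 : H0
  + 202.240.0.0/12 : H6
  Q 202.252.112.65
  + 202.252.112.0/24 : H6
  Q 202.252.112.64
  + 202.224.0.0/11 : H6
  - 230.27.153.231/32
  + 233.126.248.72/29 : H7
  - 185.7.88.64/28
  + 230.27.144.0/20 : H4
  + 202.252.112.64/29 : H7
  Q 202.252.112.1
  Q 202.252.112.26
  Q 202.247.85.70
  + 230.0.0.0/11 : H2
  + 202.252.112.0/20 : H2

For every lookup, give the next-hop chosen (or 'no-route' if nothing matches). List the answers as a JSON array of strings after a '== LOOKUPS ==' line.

Trace:
  + 230.27.153.231/32 (H3) depth=32
  + 185.7.88.64/28 (H7) depth=28
  + 0.0.0.0/0 (H6) depth=0
  lookup 185.7.88.65: bits 1011100100000111010110000100 walk d0:H6→d1:-→d2:-→d3:-→d4:-→d5:-→d6:-→d7:-→d8:-→d9:-→d10:-→d11:-→d12:-→d13:-→d14:-→d15:-→d16:-→d17:-→d18:-→d19:-→d20:-→d21:-→d22:-→d23:-→d24:-→d25:-→d26:-→d27:-→d28:H7 -> H7
  + 202.224.0.0/11 (H1) depth=11
  lookup 185.7.88.67: bits 1011100100000111010110000100 walk d0:H6→d1:-→d2:-→d3:-→d4:-→d5:-→d6:-→d7:-→d8:-→d9:-→d10:-→d11:-→d12:-→d13:-→d14:-→d15:-→d16:-→d17:-→d18:-→d19:-→d20:-→d21:-→d22:-→d23:-→d24:-→d25:-→d26:-→d27:-→d28:H7 -> H7
  del 202.224.0.0/11 (clear depth 11)
  lookup 185.7.88.64: bits 1011100100000111010110000100 walk d0:H6→d1:-→d2:-→d3:-→d4:-→d5:-→d6:-→d7:-→d8:-→d9:-→d10:-→d11:-→d12:-→d13:-→d14:-→d15:-→d16:-→d17:-→d18:-→d19:-→d20:-→d21:-→d22:-→d23:-→d24:-→d25:-→d26:-→d27:-→d28:H7 -> H7
  lookup 185.7.88.67: bits 1011100100000111010110000100 walk d0:H6→d1:-→d2:-→d3:-→d4:-→d5:-→d6:-→d7:-→d8:-→d9:-→d10:-→d11:-→d12:-→d13:-→d14:-→d15:-→d16:-→d17:-→d18:-→d19:-→d20:-→d21:-→d22:-→d23:-→d24:-→d25:-→d26:-→d27:-→d28:H7 -> H7
  lookup 230.27.153.231: bits 11100110000110111001100111100111 walk d0:H6→d1:-→d2:-→d3:-→d4:-→d5:-→d6:-→d7:-→d8:-→d9:-→d10:-→d11:-→d12:-→d13:-→d14:-→d15:-→d16:-→d17:-→d18:-→d19:-→d20:-→d21:-→d22:-→d23:-→d24:-→d25:-→d26:-→d27:-→d28:-→d29:-→d30:-→d31:-→d32:H3 -> H3
  lookup 185.7.88.65: bits 1011100100000111010110000100 walk d0:H6→d1:-→d2:-→d3:-→d4:-→d5:-→d6:-→d7:-→d8:-→d9:-→d10:-→d11:-→d12:-→d13:-→d14:-→d15:-→d16:-→d17:-→d18:-→d19:-→d20:-→d21:-→d22:-→d23:-→d24:-→d25:-→d26:-→d27:-→d28:H7 -> H7
  + 202.252.112.64/29 (H0) depth=29
  + 202.240.0.0/12 (H6) depth=12
  lookup 202.252.112.65: bits 11001010111111000111000001000 walk d0:H6→d1:-→d2:-→d3:-→d4:-→d5:-→d6:-→d7:-→d8:-→d9:-→d10:-→d11:-→d12:H6→d13:-→d14:-→d15:-→d16:-→d17:-→d18:-→d19:-→d20:-→d21:-→d22:-→d23:-→d24:-→d25:-→d26:-→d27:-→d28:-→d29:H0 -> H0
  + 202.252.112.0/24 (H6) depth=24
  lookup 202.252.112.64: bits 11001010111111000111000001000 walk d0:H6→d1:-→d2:-→d3:-→d4:-→d5:-→d6:-→d7:-→d8:-→d9:-→d10:-→d11:-→d12:H6→d13:-→d14:-→d15:-→d16:-→d17:-→d18:-→d19:-→d20:-→d21:-→d22:-→d23:-→d24:H6→d25:-→d26:-→d27:-→d28:-→d29:H0 -> H0
  + 202.224.0.0/11 (H6) depth=11
  del 230.27.153.231/32 (clear depth 32)
  + 233.126.248.72/29 (H7) depth=29
  del 185.7.88.64/28 (clear depth 28)
  + 230.27.144.0/20 (H4) depth=20
  + 202.252.112.64/29 (H7) depth=29
  lookup 202.252.112.1: bits 1100101011111100011100000 walk d0:H6→d1:-→d2:-→d3:-→d4:-→d5:-→d6:-→d7:-→d8:-→d9:-→d10:-→d11:H6→d12:H6→d13:-→d14:-→d15:-→d16:-→d17:-→d18:-→d19:-→d20:-→d21:-→d22:-→d23:-→d24:H6→d25:- -> H6
  lookup 202.252.112.26: bits 1100101011111100011100000 walk d0:H6→d1:-→d2:-→d3:-→d4:-→d5:-→d6:-→d7:-→d8:-→d9:-→d10:-→d11:H6→d12:H6→d13:-→d14:-→d15:-→d16:-→d17:-→d18:-→d19:-→d20:-→d21:-→d22:-→d23:-→d24:H6→d25:- -> H6
  lookup 202.247.85.70: bits 110010101111 walk d0:H6→d1:-→d2:-→d3:-→d4:-→d5:-→d6:-→d7:-→d8:-→d9:-→d10:-→d11:H6→d12:H6 -> H6
  + 230.0.0.0/11 (H2) depth=11
  + 202.252.112.0/20 (H2) depth=20

== LOOKUPS ==
["H7","H7","H7","H7","H3","H7","H0","H0","H6","H6","H6"]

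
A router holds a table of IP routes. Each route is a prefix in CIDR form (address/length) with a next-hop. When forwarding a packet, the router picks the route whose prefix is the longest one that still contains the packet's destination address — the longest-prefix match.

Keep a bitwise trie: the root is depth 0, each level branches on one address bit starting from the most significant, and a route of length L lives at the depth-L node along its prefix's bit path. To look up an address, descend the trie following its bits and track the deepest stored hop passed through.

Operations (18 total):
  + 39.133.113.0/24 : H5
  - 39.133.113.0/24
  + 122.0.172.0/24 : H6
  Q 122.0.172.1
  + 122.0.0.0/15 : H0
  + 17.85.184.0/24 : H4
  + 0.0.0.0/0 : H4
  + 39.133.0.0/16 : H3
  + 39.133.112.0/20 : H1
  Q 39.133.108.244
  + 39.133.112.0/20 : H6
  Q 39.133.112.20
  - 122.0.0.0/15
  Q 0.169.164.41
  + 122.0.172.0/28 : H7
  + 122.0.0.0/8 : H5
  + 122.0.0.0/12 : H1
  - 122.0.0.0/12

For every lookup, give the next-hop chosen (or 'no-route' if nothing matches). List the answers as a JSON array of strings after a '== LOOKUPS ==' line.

Process each operation:
  add 39.133.113.0/24 -> H5 at depth 24
  - 39.133.113.0/24 clear@24
  add 122.0.172.0/24 -> H6 at depth 24
  Q 122.0.172.1: descend 011110100000000010101100 ; hops seen [H6] ; pick H6
  add 122.0.0.0/15 -> H0 at depth 15
  add 17.85.184.0/24 -> H4 at depth 24
  add 0.0.0.0/0 -> H4 at depth 0
  add 39.133.0.0/16 -> H3 at depth 16
  add 39.133.112.0/20 -> H1 at depth 20
  Q 39.133.108.244: descend 0010011110000101011 ; hops seen [H4,H3] ; pick H3
  add 39.133.112.0/20 -> H6 at depth 20
  Q 39.133.112.20: descend 00100111100001010111000 ; hops seen [H4,H3,H6] ; pick H6
  - 122.0.0.0/15 clear@15
  Q 0.169.164.41: descend 000 ; hops seen [H4] ; pick H4
  add 122.0.172.0/28 -> H7 at depth 28
  add 122.0.0.0/8 -> H5 at depth 8
  add 122.0.0.0/12 -> H1 at depth 12
  - 122.0.0.0/12 clear@12

== LOOKUPS ==
["H6","H3","H6","H4"]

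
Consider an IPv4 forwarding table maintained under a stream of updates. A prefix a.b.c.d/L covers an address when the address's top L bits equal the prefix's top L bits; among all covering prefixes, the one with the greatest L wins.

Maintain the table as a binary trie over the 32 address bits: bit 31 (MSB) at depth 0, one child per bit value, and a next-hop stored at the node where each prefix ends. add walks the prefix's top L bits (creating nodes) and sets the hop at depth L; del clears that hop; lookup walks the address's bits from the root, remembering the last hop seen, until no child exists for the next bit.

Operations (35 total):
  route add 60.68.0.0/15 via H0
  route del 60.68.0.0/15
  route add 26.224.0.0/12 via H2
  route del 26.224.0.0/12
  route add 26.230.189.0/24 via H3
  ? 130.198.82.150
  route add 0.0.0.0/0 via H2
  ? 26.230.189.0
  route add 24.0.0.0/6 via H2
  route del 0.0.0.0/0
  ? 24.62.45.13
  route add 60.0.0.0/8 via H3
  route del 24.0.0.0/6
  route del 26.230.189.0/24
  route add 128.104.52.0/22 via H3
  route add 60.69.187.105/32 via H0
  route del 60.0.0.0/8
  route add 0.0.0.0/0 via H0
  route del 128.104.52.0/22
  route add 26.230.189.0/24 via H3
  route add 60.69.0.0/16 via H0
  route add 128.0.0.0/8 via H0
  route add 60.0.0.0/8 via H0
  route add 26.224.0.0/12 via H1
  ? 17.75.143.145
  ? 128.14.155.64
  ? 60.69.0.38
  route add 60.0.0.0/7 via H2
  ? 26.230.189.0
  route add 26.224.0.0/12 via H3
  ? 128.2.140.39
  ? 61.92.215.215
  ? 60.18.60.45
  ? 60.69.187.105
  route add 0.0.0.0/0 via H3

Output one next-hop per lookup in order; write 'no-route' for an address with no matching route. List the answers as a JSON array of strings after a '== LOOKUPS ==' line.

Trace:
  + 60.68.0.0/15 (H0) depth=15
  - 60.68.0.0/15 clear@15
  + 26.224.0.0/12 (H2) depth=12
  - 26.224.0.0/12 clear@12
  + 26.230.189.0/24 (H3) depth=24
  Q 130.198.82.150: descend ε ; hops seen [∅] ; pick no-route
  + 0.0.0.0/0 (H2) depth=0
  Q 26.230.189.0: descend 000110101110011010111101 ; hops seen [H2,H3] ; pick H3
  + 24.0.0.0/6 (H2) depth=6
  - 0.0.0.0/0 clear@0
  Q 24.62.45.13: descend 000110 ; hops seen [H2] ; pick H2
  + 60.0.0.0/8 (H3) depth=8
  - 24.0.0.0/6 clear@6
  - 26.230.189.0/24 clear@24
  + 128.104.52.0/22 (H3) depth=22
  + 60.69.187.105/32 (H0) depth=32
  - 60.0.0.0/8 clear@8
  + 0.0.0.0/0 (H0) depth=0
  - 128.104.52.0/22 clear@22
  + 26.230.189.0/24 (H3) depth=24
  + 60.69.0.0/16 (H0) depth=16
  + 128.0.0.0/8 (H0) depth=8
  + 60.0.0.0/8 (H0) depth=8
  + 26.224.0.0/12 (H1) depth=12
  Q 17.75.143.145: descend 0001 ; hops seen [H0] ; pick H0
  Q 128.14.155.64: descend 100000000 ; hops seen [H0,H0] ; pick H0
  Q 60.69.0.38: descend 0011110001000101 ; hops seen [H0,H0,H0] ; pick H0
  + 60.0.0.0/7 (H2) depth=7
  Q 26.230.189.0: descend 000110101110011010111101 ; hops seen [H0,H1,H3] ; pick H3
  + 26.224.0.0/12 (H3) depth=12
  Q 128.2.140.39: descend 100000000 ; hops seen [H0,H0] ; pick H0
  Q 61.92.215.215: descend 0011110 ; hops seen [H0,H2] ; pick H2
  Q 60.18.60.45: descend 001111000 ; hops seen [H0,H2,H0] ; pick H0
  Q 60.69.187.105: descend 00111100010001011011101101101001 ; hops seen [H0,H2,H0,H0,H0] ; pick H0
  + 0.0.0.0/0 (H3) depth=0

== LOOKUPS ==
["no-route","H3","H2","H0","H0","H0","H3","H0","H2","H0","H0"]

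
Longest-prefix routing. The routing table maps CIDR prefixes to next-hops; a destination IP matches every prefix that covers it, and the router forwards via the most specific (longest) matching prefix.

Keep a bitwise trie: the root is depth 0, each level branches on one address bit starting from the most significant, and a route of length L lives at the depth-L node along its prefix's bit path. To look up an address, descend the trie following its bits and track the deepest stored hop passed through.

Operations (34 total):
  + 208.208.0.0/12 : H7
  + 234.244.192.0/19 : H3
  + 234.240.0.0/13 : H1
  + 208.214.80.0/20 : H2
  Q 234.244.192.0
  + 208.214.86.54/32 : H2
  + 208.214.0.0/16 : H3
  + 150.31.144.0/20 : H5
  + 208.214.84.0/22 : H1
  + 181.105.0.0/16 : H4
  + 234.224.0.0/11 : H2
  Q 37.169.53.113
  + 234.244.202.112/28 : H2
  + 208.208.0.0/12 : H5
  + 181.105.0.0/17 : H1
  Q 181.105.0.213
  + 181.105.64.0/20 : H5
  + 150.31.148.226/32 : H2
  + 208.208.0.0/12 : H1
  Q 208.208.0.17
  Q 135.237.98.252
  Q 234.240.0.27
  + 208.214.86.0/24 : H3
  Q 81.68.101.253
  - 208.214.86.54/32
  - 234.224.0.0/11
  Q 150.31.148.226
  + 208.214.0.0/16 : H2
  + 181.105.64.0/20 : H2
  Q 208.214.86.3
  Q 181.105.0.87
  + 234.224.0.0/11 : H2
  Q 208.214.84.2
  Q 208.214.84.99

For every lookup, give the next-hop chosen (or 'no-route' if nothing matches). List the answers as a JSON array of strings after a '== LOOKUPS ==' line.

Process each operation:
  add 208.208.0.0/12 -> H7 at depth 12
  add 234.244.192.0/19 -> H3 at depth 19
  add 234.240.0.0/13 -> H1 at depth 13
  add 208.214.80.0/20 -> H2 at depth 20
  Q 234.244.192.0: descend 1110101011110100110 ; hops seen [H1,H3] ; pick H3
  add 208.214.86.54/32 -> H2 at depth 32
  add 208.214.0.0/16 -> H3 at depth 16
  add 150.31.144.0/20 -> H5 at depth 20
  add 208.214.84.0/22 -> H1 at depth 22
  add 181.105.0.0/16 -> H4 at depth 16
  add 234.224.0.0/11 -> H2 at depth 11
  Q 37.169.53.113: descend ε ; hops seen [∅] ; pick no-route
  add 234.244.202.112/28 -> H2 at depth 28
  add 208.208.0.0/12 -> H5 at depth 12
  add 181.105.0.0/17 -> H1 at depth 17
  Q 181.105.0.213: descend 10110101011010010 ; hops seen [H4,H1] ; pick H1
  add 181.105.64.0/20 -> H5 at depth 20
  add 150.31.148.226/32 -> H2 at depth 32
  add 208.208.0.0/12 -> H1 at depth 12
  Q 208.208.0.17: descend 1101000011010 ; hops seen [H1] ; pick H1
  Q 135.237.98.252: descend 100 ; hops seen [∅] ; pick no-route
  Q 234.240.0.27: descend 1110101011110 ; hops seen [H2,H1] ; pick H1
  add 208.214.86.0/24 -> H3 at depth 24
  Q 81.68.101.253: descend ε ; hops seen [∅] ; pick no-route
  - 208.214.86.54/32 clear@32
  - 234.224.0.0/11 clear@11
  Q 150.31.148.226: descend 10010110000111111001010011100010 ; hops seen [H5,H2] ; pick H2
  add 208.214.0.0/16 -> H2 at depth 16
  add 181.105.64.0/20 -> H2 at depth 20
  Q 208.214.86.3: descend 11010000110101100101011000 ; hops seen [H1,H2,H2,H1,H3] ; pick H3
  Q 181.105.0.87: descend 10110101011010010 ; hops seen [H4,H1] ; pick H1
  add 234.224.0.0/11 -> H2 at depth 11
  Q 208.214.84.2: descend 1101000011010110010101 ; hops seen [H1,H2,H2,H1] ; pick H1
  Q 208.214.84.99: descend 1101000011010110010101 ; hops seen [H1,H2,H2,H1] ; pick H1

== LOOKUPS ==
["H3","no-route","H1","H1","no-route","H1","no-route","H2","H3","H1","H1","H1"]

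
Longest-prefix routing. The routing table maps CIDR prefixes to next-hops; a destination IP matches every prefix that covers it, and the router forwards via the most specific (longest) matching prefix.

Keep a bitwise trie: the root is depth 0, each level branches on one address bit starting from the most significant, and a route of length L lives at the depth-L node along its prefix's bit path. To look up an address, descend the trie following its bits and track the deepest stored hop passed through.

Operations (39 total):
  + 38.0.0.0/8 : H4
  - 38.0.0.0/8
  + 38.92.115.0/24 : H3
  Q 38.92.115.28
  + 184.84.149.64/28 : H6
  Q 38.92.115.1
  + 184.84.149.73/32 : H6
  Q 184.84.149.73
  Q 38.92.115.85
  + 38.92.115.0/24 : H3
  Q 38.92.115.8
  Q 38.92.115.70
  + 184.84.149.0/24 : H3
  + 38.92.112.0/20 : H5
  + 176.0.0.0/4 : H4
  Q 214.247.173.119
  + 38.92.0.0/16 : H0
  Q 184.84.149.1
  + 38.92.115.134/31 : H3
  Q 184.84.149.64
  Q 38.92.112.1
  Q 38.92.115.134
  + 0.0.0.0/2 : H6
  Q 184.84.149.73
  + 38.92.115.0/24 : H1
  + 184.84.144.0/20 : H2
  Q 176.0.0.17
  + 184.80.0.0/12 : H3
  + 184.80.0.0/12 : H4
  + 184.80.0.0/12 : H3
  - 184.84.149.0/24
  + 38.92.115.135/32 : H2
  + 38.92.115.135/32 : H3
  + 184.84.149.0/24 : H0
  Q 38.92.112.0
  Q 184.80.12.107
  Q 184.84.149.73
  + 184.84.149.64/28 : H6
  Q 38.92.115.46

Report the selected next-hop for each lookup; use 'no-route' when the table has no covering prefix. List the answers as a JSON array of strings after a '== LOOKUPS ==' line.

Process each operation:
  + 38.0.0.0/8 (H4) depth=8
  - 38.0.0.0/8 clear@8
  + 38.92.115.0/24 (H3) depth=24
  ? 38.92.115.28  path d0:-→d1:-→d2:-→d3:-→d4:-→d5:-→d6:-→d7:-→d8:-→d9:-→d10:-→d11:-→d12:-→d13:-→d14:-→d15:-→d16:-→d17:-→d18:-→d19:-→d20:-→d21:-→d22:-→d23:-→d24:H3  best=H3
  + 184.84.149.64/28 (H6) depth=28
  ? 38.92.115.1  path d0:-→d1:-→d2:-→d3:-→d4:-→d5:-→d6:-→d7:-→d8:-→d9:-→d10:-→d11:-→d12:-→d13:-→d14:-→d15:-→d16:-→d17:-→d18:-→d19:-→d20:-→d21:-→d22:-→d23:-→d24:H3  best=H3
  + 184.84.149.73/32 (H6) depth=32
  ? 184.84.149.73  path d0:-→d1:-→d2:-→d3:-→d4:-→d5:-→d6:-→d7:-→d8:-→d9:-→d10:-→d11:-→d12:-→d13:-→d14:-→d15:-→d16:-→d17:-→d18:-→d19:-→d20:-→d21:-→d22:-→d23:-→d24:-→d25:-→d26:-→d27:-→d28:H6→d29:-→d30:-→d31:-→d32:H6  best=H6
  ? 38.92.115.85  path d0:-→d1:-→d2:-→d3:-→d4:-→d5:-→d6:-→d7:-→d8:-→d9:-→d10:-→d11:-→d12:-→d13:-→d14:-→d15:-→d16:-→d17:-→d18:-→d19:-→d20:-→d21:-→d22:-→d23:-→d24:H3  best=H3
  + 38.92.115.0/24 (H3) depth=24
  ? 38.92.115.8  path d0:-→d1:-→d2:-→d3:-→d4:-→d5:-→d6:-→d7:-→d8:-→d9:-→d10:-→d11:-→d12:-→d13:-→d14:-→d15:-→d16:-→d17:-→d18:-→d19:-→d20:-→d21:-→d22:-→d23:-→d24:H3  best=H3
  ? 38.92.115.70  path d0:-→d1:-→d2:-→d3:-→d4:-→d5:-→d6:-→d7:-→d8:-→d9:-→d10:-→d11:-→d12:-→d13:-→d14:-→d15:-→d16:-→d17:-→d18:-→d19:-→d20:-→d21:-→d22:-→d23:-→d24:H3  best=H3
  + 184.84.149.0/24 (H3) depth=24
  + 38.92.112.0/20 (H5) depth=20
  + 176.0.0.0/4 (H4) depth=4
  ? 214.247.173.119  path d0:-→d1:-  best=no-route
  + 38.92.0.0/16 (H0) depth=16
  ? 184.84.149.1  path d0:-→d1:-→d2:-→d3:-→d4:H4→d5:-→d6:-→d7:-→d8:-→d9:-→d10:-→d11:-→d12:-→d13:-→d14:-→d15:-→d16:-→d17:-→d18:-→d19:-→d20:-→d21:-→d22:-→d23:-→d24:H3→d25:-  best=H3
  + 38.92.115.134/31 (H3) depth=31
  ? 184.84.149.64  path d0:-→d1:-→d2:-→d3:-→d4:H4→d5:-→d6:-→d7:-→d8:-→d9:-→d10:-→d11:-→d12:-→d13:-→d14:-→d15:-→d16:-→d17:-→d18:-→d19:-→d20:-→d21:-→d22:-→d23:-→d24:H3→d25:-→d26:-→d27:-→d28:H6  best=H6
  ? 38.92.112.1  path d0:-→d1:-→d2:-→d3:-→d4:-→d5:-→d6:-→d7:-→d8:-→d9:-→d10:-→d11:-→d12:-→d13:-→d14:-→d15:-→d16:H0→d17:-→d18:-→d19:-→d20:H5→d21:-→d22:-  best=H5
  ? 38.92.115.134  path d0:-→d1:-→d2:-→d3:-→d4:-→d5:-→d6:-→d7:-→d8:-→d9:-→d10:-→d11:-→d12:-→d13:-→d14:-→d15:-→d16:H0→d17:-→d18:-→d19:-→d20:H5→d21:-→d22:-→d23:-→d24:H3→d25:-→d26:-→d27:-→d28:-→d29:-→d30:-→d31:H3  best=H3
  + 0.0.0.0/2 (H6) depth=2
  ? 184.84.149.73  path d0:-→d1:-→d2:-→d3:-→d4:H4→d5:-→d6:-→d7:-→d8:-→d9:-→d10:-→d11:-→d12:-→d13:-→d14:-→d15:-→d16:-→d17:-→d18:-→d19:-→d20:-→d21:-→d22:-→d23:-→d24:H3→d25:-→d26:-→d27:-→d28:H6→d29:-→d30:-→d31:-→d32:H6  best=H6
  + 38.92.115.0/24 (H1) depth=24
  + 184.84.144.0/20 (H2) depth=20
  ? 176.0.0.17  path d0:-→d1:-→d2:-→d3:-→d4:H4  best=H4
  + 184.80.0.0/12 (H3) depth=12
  + 184.80.0.0/12 (H4) depth=12
  + 184.80.0.0/12 (H3) depth=12
  - 184.84.149.0/24 clear@24
  + 38.92.115.135/32 (H2) depth=32
  + 38.92.115.135/32 (H3) depth=32
  + 184.84.149.0/24 (H0) depth=24
  ? 38.92.112.0  path d0:-→d1:-→d2:H6→d3:-→d4:-→d5:-→d6:-→d7:-→d8:-→d9:-→d10:-→d11:-→d12:-→d13:-→d14:-→d15:-→d16:H0→d17:-→d18:-→d19:-→d20:H5→d21:-→d22:-  best=H5
  ? 184.80.12.107  path d0:-→d1:-→d2:-→d3:-→d4:H4→d5:-→d6:-→d7:-→d8:-→d9:-→d10:-→d11:-→d12:H3→d13:-  best=H3
  ? 184.84.149.73  path d0:-→d1:-→d2:-→d3:-→d4:H4→d5:-→d6:-→d7:-→d8:-→d9:-→d10:-→d11:-→d12:H3→d13:-→d14:-→d15:-→d16:-→d17:-→d18:-→d19:-→d20:H2→d21:-→d22:-→d23:-→d24:H0→d25:-→d26:-→d27:-→d28:H6→d29:-→d30:-→d31:-→d32:H6  best=H6
  + 184.84.149.64/28 (H6) depth=28
  ? 38.92.115.46  path d0:-→d1:-→d2:H6→d3:-→d4:-→d5:-→d6:-→d7:-→d8:-→d9:-→d10:-→d11:-→d12:-→d13:-→d14:-→d15:-→d16:H0→d17:-→d18:-→d19:-→d20:H5→d21:-→d22:-→d23:-→d24:H1  best=H1

== LOOKUPS ==
["H3","H3","H6","H3","H3","H3","no-route","H3","H6","H5","H3","H6","H4","H5","H3","H6","H1"]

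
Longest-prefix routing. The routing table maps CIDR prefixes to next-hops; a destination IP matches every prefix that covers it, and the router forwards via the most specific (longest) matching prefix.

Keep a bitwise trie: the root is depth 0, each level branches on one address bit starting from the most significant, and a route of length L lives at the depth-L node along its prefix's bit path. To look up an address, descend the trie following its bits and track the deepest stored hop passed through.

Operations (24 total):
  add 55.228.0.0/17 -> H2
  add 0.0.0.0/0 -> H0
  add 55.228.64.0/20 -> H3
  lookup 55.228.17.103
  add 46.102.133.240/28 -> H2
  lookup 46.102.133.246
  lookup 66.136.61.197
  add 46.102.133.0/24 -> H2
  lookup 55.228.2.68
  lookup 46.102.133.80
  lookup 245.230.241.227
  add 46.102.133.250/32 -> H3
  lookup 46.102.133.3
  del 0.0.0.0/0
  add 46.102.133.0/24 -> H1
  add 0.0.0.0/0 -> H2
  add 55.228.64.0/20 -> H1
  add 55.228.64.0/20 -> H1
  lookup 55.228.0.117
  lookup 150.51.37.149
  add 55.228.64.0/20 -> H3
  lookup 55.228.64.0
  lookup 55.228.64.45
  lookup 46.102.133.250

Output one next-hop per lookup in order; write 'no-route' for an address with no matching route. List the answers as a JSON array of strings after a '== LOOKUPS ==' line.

Apply in order:
  + 55.228.0.0/17 (H2) depth=17
  + 0.0.0.0/0 (H0) depth=0
  + 55.228.64.0/20 (H3) depth=20
  Q 55.228.17.103: descend 00110111111001000 ; hops seen [H0,H2] ; pick H2
  + 46.102.133.240/28 (H2) depth=28
  Q 46.102.133.246: descend 0010111001100110100001011111 ; hops seen [H0,H2] ; pick H2
  Q 66.136.61.197: descend 0 ; hops seen [H0] ; pick H0
  + 46.102.133.0/24 (H2) depth=24
  Q 55.228.2.68: descend 00110111111001000 ; hops seen [H0,H2] ; pick H2
  Q 46.102.133.80: descend 001011100110011010000101 ; hops seen [H0,H2] ; pick H2
  Q 245.230.241.227: descend ε ; hops seen [H0] ; pick H0
  + 46.102.133.250/32 (H3) depth=32
  Q 46.102.133.3: descend 001011100110011010000101 ; hops seen [H0,H2] ; pick H2
  del 0.0.0.0/0 (clear depth 0)
  + 46.102.133.0/24 (H1) depth=24
  + 0.0.0.0/0 (H2) depth=0
  + 55.228.64.0/20 (H1) depth=20
  + 55.228.64.0/20 (H1) depth=20
  Q 55.228.0.117: descend 00110111111001000 ; hops seen [H2,H2] ; pick H2
  Q 150.51.37.149: descend ε ; hops seen [H2] ; pick H2
  + 55.228.64.0/20 (H3) depth=20
  Q 55.228.64.0: descend 00110111111001000100 ; hops seen [H2,H2,H3] ; pick H3
  Q 55.228.64.45: descend 00110111111001000100 ; hops seen [H2,H2,H3] ; pick H3
  Q 46.102.133.250: descend 00101110011001101000010111111010 ; hops seen [H2,H1,H2,H3] ; pick H3

== LOOKUPS ==
["H2","H2","H0","H2","H2","H0","H2","H2","H2","H3","H3","H3"]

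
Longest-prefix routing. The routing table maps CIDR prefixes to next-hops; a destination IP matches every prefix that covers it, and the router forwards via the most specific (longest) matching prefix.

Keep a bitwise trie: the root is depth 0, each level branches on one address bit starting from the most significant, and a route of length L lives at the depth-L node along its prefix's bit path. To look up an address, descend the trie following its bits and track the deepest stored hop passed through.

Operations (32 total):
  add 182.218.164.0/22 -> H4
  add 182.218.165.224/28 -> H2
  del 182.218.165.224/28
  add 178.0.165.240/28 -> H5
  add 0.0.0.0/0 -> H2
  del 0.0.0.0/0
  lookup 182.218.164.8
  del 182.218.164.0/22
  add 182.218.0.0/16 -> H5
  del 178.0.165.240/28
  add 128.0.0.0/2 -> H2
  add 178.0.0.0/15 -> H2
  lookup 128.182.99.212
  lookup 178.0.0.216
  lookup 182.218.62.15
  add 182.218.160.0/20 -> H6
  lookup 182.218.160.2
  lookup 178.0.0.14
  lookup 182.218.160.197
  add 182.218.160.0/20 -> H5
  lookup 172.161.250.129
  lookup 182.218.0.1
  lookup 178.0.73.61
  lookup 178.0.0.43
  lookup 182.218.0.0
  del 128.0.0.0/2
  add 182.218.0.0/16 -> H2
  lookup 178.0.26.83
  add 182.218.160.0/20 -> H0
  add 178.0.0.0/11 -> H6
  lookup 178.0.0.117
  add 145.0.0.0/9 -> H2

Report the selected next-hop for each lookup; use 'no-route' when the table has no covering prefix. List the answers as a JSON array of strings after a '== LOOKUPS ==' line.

Trace:
  add 182.218.164.0/22 -> H4 at depth 22
  add 182.218.165.224/28 -> H2 at depth 28
  - 182.218.165.224/28 clear@28
  add 178.0.165.240/28 -> H5 at depth 28
  add 0.0.0.0/0 -> H2 at depth 0
  - 0.0.0.0/0 clear@0
  ? 182.218.164.8  path d0:-→d1:-→d2:-→d3:-→d4:-→d5:-→d6:-→d7:-→d8:-→d9:-→d10:-→d11:-→d12:-→d13:-→d14:-→d15:-→d16:-→d17:-→d18:-→d19:-→d20:-→d21:-→d22:H4→d23:-  best=H4
  - 182.218.164.0/22 clear@22
  add 182.218.0.0/16 -> H5 at depth 16
  - 178.0.165.240/28 clear@28
  add 128.0.0.0/2 -> H2 at depth 2
  add 178.0.0.0/15 -> H2 at depth 15
  ? 128.182.99.212  path d0:-→d1:-→d2:H2  best=H2
  ? 178.0.0.216  path d0:-→d1:-→d2:H2→d3:-→d4:-→d5:-→d6:-→d7:-→d8:-→d9:-→d10:-→d11:-→d12:-→d13:-→d14:-→d15:H2→d16:-  best=H2
  ? 182.218.62.15  path d0:-→d1:-→d2:H2→d3:-→d4:-→d5:-→d6:-→d7:-→d8:-→d9:-→d10:-→d11:-→d12:-→d13:-→d14:-→d15:-→d16:H5  best=H5
  add 182.218.160.0/20 -> H6 at depth 20
  ? 182.218.160.2  path d0:-→d1:-→d2:H2→d3:-→d4:-→d5:-→d6:-→d7:-→d8:-→d9:-→d10:-→d11:-→d12:-→d13:-→d14:-→d15:-→d16:H5→d17:-→d18:-→d19:-→d20:H6→d21:-  best=H6
  ? 178.0.0.14  path d0:-→d1:-→d2:H2→d3:-→d4:-→d5:-→d6:-→d7:-→d8:-→d9:-→d10:-→d11:-→d12:-→d13:-→d14:-→d15:H2→d16:-  best=H2
  ? 182.218.160.197  path d0:-→d1:-→d2:H2→d3:-→d4:-→d5:-→d6:-→d7:-→d8:-→d9:-→d10:-→d11:-→d12:-→d13:-→d14:-→d15:-→d16:H5→d17:-→d18:-→d19:-→d20:H6→d21:-  best=H6
  add 182.218.160.0/20 -> H5 at depth 20
  ? 172.161.250.129  path d0:-→d1:-→d2:H2→d3:-  best=H2
  ? 182.218.0.1  path d0:-→d1:-→d2:H2→d3:-→d4:-→d5:-→d6:-→d7:-→d8:-→d9:-→d10:-→d11:-→d12:-→d13:-→d14:-→d15:-→d16:H5  best=H5
  ? 178.0.73.61  path d0:-→d1:-→d2:H2→d3:-→d4:-→d5:-→d6:-→d7:-→d8:-→d9:-→d10:-→d11:-→d12:-→d13:-→d14:-→d15:H2→d16:-  best=H2
  ? 178.0.0.43  path d0:-→d1:-→d2:H2→d3:-→d4:-→d5:-→d6:-→d7:-→d8:-→d9:-→d10:-→d11:-→d12:-→d13:-→d14:-→d15:H2→d16:-  best=H2
  ? 182.218.0.0  path d0:-→d1:-→d2:H2→d3:-→d4:-→d5:-→d6:-→d7:-→d8:-→d9:-→d10:-→d11:-→d12:-→d13:-→d14:-→d15:-→d16:H5  best=H5
  - 128.0.0.0/2 clear@2
  add 182.218.0.0/16 -> H2 at depth 16
  ? 178.0.26.83  path d0:-→d1:-→d2:-→d3:-→d4:-→d5:-→d6:-→d7:-→d8:-→d9:-→d10:-→d11:-→d12:-→d13:-→d14:-→d15:H2→d16:-  best=H2
  add 182.218.160.0/20 -> H0 at depth 20
  add 178.0.0.0/11 -> H6 at depth 11
  ? 178.0.0.117  path d0:-→d1:-→d2:-→d3:-→d4:-→d5:-→d6:-→d7:-→d8:-→d9:-→d10:-→d11:H6→d12:-→d13:-→d14:-→d15:H2→d16:-  best=H2
  add 145.0.0.0/9 -> H2 at depth 9

== LOOKUPS ==
["H4","H2","H2","H5","H6","H2","H6","H2","H5","H2","H2","H5","H2","H2"]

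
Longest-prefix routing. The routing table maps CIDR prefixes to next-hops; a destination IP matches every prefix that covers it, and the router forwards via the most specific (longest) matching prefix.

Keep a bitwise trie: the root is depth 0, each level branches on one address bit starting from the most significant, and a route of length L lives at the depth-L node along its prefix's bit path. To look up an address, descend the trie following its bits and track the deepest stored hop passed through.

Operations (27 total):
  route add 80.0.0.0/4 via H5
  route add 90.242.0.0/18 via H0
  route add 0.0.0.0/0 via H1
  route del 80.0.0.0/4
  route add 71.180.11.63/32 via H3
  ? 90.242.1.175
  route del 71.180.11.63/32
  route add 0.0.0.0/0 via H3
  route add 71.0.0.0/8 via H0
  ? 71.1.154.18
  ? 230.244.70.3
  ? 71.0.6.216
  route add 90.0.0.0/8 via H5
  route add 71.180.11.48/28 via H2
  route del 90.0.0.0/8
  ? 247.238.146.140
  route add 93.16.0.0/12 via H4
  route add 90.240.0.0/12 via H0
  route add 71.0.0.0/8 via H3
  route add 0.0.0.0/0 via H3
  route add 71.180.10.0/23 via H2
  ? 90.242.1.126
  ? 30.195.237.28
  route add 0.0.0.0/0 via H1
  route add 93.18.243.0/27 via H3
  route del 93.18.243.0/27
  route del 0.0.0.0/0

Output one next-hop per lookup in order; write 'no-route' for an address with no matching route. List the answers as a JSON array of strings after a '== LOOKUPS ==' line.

Trace:
  add 80.0.0.0/4 -> H5 at depth 4
  add 90.242.0.0/18 -> H0 at depth 18
  add 0.0.0.0/0 -> H1 at depth 0
  - 80.0.0.0/4 clear@4
  add 71.180.11.63/32 -> H3 at depth 32
  Q 90.242.1.175: descend 010110101111001000 ; hops seen [H1,H0] ; pick H0
  - 71.180.11.63/32 clear@32
  add 0.0.0.0/0 -> H3 at depth 0
  add 71.0.0.0/8 -> H0 at depth 8
  Q 71.1.154.18: descend 01000111 ; hops seen [H3,H0] ; pick H0
  Q 230.244.70.3: descend ε ; hops seen [H3] ; pick H3
  Q 71.0.6.216: descend 01000111 ; hops seen [H3,H0] ; pick H0
  add 90.0.0.0/8 -> H5 at depth 8
  add 71.180.11.48/28 -> H2 at depth 28
  - 90.0.0.0/8 clear@8
  Q 247.238.146.140: descend ε ; hops seen [H3] ; pick H3
  add 93.16.0.0/12 -> H4 at depth 12
  add 90.240.0.0/12 -> H0 at depth 12
  add 71.0.0.0/8 -> H3 at depth 8
  add 0.0.0.0/0 -> H3 at depth 0
  add 71.180.10.0/23 -> H2 at depth 23
  Q 90.242.1.126: descend 010110101111001000 ; hops seen [H3,H0,H0] ; pick H0
  Q 30.195.237.28: descend 0 ; hops seen [H3] ; pick H3
  add 0.0.0.0/0 -> H1 at depth 0
  add 93.18.243.0/27 -> H3 at depth 27
  - 93.18.243.0/27 clear@27
  - 0.0.0.0/0 clear@0

== LOOKUPS ==
["H0","H0","H3","H0","H3","H0","H3"]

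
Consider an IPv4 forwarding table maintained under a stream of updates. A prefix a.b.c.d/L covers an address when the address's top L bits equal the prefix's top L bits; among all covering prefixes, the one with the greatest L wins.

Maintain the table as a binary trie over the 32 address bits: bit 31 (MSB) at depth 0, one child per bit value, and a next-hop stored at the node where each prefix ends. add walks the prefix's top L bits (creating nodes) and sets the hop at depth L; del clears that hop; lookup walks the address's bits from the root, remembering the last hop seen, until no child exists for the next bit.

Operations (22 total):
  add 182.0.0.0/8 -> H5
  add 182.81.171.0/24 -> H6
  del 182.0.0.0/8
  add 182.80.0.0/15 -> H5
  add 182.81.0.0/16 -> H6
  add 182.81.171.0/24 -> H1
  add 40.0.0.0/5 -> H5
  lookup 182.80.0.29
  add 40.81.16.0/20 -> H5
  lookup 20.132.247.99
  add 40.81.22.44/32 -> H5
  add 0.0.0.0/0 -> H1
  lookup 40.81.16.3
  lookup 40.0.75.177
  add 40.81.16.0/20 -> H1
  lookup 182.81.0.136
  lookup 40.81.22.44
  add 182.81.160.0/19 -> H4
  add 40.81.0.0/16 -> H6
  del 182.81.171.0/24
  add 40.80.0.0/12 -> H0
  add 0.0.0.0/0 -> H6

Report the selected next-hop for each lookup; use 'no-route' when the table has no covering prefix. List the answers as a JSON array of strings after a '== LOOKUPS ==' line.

Process each operation:
  + 182.0.0.0/8 (H5) depth=8
  + 182.81.171.0/24 (H6) depth=24
  del 182.0.0.0/8 (clear depth 8)
  + 182.80.0.0/15 (H5) depth=15
  + 182.81.0.0/16 (H6) depth=16
  + 182.81.171.0/24 (H1) depth=24
  + 40.0.0.0/5 (H5) depth=5
  ? 182.80.0.29  path d0:-→d1:-→d2:-→d3:-→d4:-→d5:-→d6:-→d7:-→d8:-→d9:-→d10:-→d11:-→d12:-→d13:-→d14:-→d15:H5  best=H5
  + 40.81.16.0/20 (H5) depth=20
  ? 20.132.247.99  path d0:-→d1:-→d2:-  best=no-route
  + 40.81.22.44/32 (H5) depth=32
  + 0.0.0.0/0 (H1) depth=0
  ? 40.81.16.3  path d0:H1→d1:-→d2:-→d3:-→d4:-→d5:H5→d6:-→d7:-→d8:-→d9:-→d10:-→d11:-→d12:-→d13:-→d14:-→d15:-→d16:-→d17:-→d18:-→d19:-→d20:H5→d21:-  best=H5
  ? 40.0.75.177  path d0:H1→d1:-→d2:-→d3:-→d4:-→d5:H5→d6:-→d7:-→d8:-→d9:-  best=H5
  + 40.81.16.0/20 (H1) depth=20
  ? 182.81.0.136  path d0:H1→d1:-→d2:-→d3:-→d4:-→d5:-→d6:-→d7:-→d8:-→d9:-→d10:-→d11:-→d12:-→d13:-→d14:-→d15:H5→d16:H6  best=H6
  ? 40.81.22.44  path d0:H1→d1:-→d2:-→d3:-→d4:-→d5:H5→d6:-→d7:-→d8:-→d9:-→d10:-→d11:-→d12:-→d13:-→d14:-→d15:-→d16:-→d17:-→d18:-→d19:-→d20:H1→d21:-→d22:-→d23:-→d24:-→d25:-→d26:-→d27:-→d28:-→d29:-→d30:-→d31:-→d32:H5  best=H5
  + 182.81.160.0/19 (H4) depth=19
  + 40.81.0.0/16 (H6) depth=16
  del 182.81.171.0/24 (clear depth 24)
  + 40.80.0.0/12 (H0) depth=12
  + 0.0.0.0/0 (H6) depth=0

== LOOKUPS ==
["H5","no-route","H5","H5","H6","H5"]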